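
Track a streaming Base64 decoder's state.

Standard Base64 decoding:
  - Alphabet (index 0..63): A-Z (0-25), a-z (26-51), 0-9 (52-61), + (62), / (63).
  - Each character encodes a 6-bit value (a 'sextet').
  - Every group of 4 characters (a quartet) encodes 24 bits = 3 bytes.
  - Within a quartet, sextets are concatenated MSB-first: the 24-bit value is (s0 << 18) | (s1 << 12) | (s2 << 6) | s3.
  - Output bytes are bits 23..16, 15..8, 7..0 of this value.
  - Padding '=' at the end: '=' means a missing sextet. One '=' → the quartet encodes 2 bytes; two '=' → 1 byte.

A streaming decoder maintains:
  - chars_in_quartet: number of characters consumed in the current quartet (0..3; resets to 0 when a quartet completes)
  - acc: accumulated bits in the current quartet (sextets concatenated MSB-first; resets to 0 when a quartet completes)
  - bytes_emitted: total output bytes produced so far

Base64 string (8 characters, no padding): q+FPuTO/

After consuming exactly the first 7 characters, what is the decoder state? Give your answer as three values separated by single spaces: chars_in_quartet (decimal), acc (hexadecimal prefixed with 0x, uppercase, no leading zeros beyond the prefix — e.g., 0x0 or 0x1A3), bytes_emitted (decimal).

Answer: 3 0x2E4CE 3

Derivation:
After char 0 ('q'=42): chars_in_quartet=1 acc=0x2A bytes_emitted=0
After char 1 ('+'=62): chars_in_quartet=2 acc=0xABE bytes_emitted=0
After char 2 ('F'=5): chars_in_quartet=3 acc=0x2AF85 bytes_emitted=0
After char 3 ('P'=15): chars_in_quartet=4 acc=0xABE14F -> emit AB E1 4F, reset; bytes_emitted=3
After char 4 ('u'=46): chars_in_quartet=1 acc=0x2E bytes_emitted=3
After char 5 ('T'=19): chars_in_quartet=2 acc=0xB93 bytes_emitted=3
After char 6 ('O'=14): chars_in_quartet=3 acc=0x2E4CE bytes_emitted=3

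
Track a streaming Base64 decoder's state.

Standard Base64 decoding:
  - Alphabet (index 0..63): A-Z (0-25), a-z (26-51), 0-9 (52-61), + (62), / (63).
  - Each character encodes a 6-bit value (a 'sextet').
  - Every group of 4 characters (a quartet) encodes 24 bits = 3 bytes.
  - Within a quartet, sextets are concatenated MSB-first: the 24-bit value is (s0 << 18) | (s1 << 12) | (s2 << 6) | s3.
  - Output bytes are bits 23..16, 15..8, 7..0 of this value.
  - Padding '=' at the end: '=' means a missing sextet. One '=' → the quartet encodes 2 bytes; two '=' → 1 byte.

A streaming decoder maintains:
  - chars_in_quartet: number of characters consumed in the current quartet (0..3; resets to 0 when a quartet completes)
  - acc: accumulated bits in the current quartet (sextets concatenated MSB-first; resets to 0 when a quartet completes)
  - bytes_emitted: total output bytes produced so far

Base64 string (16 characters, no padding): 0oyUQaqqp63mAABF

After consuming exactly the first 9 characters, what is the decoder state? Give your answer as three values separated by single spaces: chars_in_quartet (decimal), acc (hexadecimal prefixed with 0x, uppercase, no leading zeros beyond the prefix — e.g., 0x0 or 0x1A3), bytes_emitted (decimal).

Answer: 1 0x29 6

Derivation:
After char 0 ('0'=52): chars_in_quartet=1 acc=0x34 bytes_emitted=0
After char 1 ('o'=40): chars_in_quartet=2 acc=0xD28 bytes_emitted=0
After char 2 ('y'=50): chars_in_quartet=3 acc=0x34A32 bytes_emitted=0
After char 3 ('U'=20): chars_in_quartet=4 acc=0xD28C94 -> emit D2 8C 94, reset; bytes_emitted=3
After char 4 ('Q'=16): chars_in_quartet=1 acc=0x10 bytes_emitted=3
After char 5 ('a'=26): chars_in_quartet=2 acc=0x41A bytes_emitted=3
After char 6 ('q'=42): chars_in_quartet=3 acc=0x106AA bytes_emitted=3
After char 7 ('q'=42): chars_in_quartet=4 acc=0x41AAAA -> emit 41 AA AA, reset; bytes_emitted=6
After char 8 ('p'=41): chars_in_quartet=1 acc=0x29 bytes_emitted=6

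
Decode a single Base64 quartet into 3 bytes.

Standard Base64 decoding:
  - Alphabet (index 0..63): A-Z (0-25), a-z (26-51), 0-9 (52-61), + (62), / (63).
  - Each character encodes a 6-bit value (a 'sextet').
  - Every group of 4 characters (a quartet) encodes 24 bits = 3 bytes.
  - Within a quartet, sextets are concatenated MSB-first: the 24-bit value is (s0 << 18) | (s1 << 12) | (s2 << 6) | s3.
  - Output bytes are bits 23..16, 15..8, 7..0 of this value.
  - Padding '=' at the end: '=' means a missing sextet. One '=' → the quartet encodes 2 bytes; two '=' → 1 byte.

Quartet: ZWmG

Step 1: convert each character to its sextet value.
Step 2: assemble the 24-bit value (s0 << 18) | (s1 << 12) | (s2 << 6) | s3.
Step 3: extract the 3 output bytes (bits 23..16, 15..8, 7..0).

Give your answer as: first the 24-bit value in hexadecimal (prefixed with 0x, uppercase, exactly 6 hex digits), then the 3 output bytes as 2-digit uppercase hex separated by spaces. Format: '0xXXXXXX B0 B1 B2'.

Answer: 0x656986 65 69 86

Derivation:
Sextets: Z=25, W=22, m=38, G=6
24-bit: (25<<18) | (22<<12) | (38<<6) | 6
      = 0x640000 | 0x016000 | 0x000980 | 0x000006
      = 0x656986
Bytes: (v>>16)&0xFF=65, (v>>8)&0xFF=69, v&0xFF=86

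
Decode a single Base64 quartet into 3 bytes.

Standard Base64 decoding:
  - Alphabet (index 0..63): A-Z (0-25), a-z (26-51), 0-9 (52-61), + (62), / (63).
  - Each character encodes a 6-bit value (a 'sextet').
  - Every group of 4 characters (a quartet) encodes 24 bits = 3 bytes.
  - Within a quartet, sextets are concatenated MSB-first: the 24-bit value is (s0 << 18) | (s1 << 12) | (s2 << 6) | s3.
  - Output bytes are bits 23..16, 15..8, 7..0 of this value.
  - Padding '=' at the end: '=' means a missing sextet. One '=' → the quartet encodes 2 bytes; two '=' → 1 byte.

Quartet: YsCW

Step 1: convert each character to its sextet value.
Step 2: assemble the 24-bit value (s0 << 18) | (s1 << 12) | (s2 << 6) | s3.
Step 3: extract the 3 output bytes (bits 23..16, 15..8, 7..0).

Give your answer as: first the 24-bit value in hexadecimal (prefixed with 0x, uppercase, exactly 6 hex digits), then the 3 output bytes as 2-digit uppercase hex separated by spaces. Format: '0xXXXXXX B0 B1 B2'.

Sextets: Y=24, s=44, C=2, W=22
24-bit: (24<<18) | (44<<12) | (2<<6) | 22
      = 0x600000 | 0x02C000 | 0x000080 | 0x000016
      = 0x62C096
Bytes: (v>>16)&0xFF=62, (v>>8)&0xFF=C0, v&0xFF=96

Answer: 0x62C096 62 C0 96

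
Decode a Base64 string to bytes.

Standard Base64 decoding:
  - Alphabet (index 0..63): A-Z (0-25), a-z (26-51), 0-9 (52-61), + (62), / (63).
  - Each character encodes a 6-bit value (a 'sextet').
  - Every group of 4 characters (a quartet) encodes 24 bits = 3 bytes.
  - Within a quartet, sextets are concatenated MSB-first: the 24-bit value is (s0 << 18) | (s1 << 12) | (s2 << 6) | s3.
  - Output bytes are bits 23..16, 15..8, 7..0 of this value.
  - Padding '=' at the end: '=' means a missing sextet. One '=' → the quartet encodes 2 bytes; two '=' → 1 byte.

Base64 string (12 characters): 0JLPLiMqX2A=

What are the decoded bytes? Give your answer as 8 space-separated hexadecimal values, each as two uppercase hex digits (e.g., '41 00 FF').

After char 0 ('0'=52): chars_in_quartet=1 acc=0x34 bytes_emitted=0
After char 1 ('J'=9): chars_in_quartet=2 acc=0xD09 bytes_emitted=0
After char 2 ('L'=11): chars_in_quartet=3 acc=0x3424B bytes_emitted=0
After char 3 ('P'=15): chars_in_quartet=4 acc=0xD092CF -> emit D0 92 CF, reset; bytes_emitted=3
After char 4 ('L'=11): chars_in_quartet=1 acc=0xB bytes_emitted=3
After char 5 ('i'=34): chars_in_quartet=2 acc=0x2E2 bytes_emitted=3
After char 6 ('M'=12): chars_in_quartet=3 acc=0xB88C bytes_emitted=3
After char 7 ('q'=42): chars_in_quartet=4 acc=0x2E232A -> emit 2E 23 2A, reset; bytes_emitted=6
After char 8 ('X'=23): chars_in_quartet=1 acc=0x17 bytes_emitted=6
After char 9 ('2'=54): chars_in_quartet=2 acc=0x5F6 bytes_emitted=6
After char 10 ('A'=0): chars_in_quartet=3 acc=0x17D80 bytes_emitted=6
Padding '=': partial quartet acc=0x17D80 -> emit 5F 60; bytes_emitted=8

Answer: D0 92 CF 2E 23 2A 5F 60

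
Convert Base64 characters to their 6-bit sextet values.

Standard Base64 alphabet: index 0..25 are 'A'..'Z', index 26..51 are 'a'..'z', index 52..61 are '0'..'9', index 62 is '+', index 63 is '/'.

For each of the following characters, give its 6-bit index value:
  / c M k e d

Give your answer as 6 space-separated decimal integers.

'/': index 63
'c': a..z range, 26 + ord('c') − ord('a') = 28
'M': A..Z range, ord('M') − ord('A') = 12
'k': a..z range, 26 + ord('k') − ord('a') = 36
'e': a..z range, 26 + ord('e') − ord('a') = 30
'd': a..z range, 26 + ord('d') − ord('a') = 29

Answer: 63 28 12 36 30 29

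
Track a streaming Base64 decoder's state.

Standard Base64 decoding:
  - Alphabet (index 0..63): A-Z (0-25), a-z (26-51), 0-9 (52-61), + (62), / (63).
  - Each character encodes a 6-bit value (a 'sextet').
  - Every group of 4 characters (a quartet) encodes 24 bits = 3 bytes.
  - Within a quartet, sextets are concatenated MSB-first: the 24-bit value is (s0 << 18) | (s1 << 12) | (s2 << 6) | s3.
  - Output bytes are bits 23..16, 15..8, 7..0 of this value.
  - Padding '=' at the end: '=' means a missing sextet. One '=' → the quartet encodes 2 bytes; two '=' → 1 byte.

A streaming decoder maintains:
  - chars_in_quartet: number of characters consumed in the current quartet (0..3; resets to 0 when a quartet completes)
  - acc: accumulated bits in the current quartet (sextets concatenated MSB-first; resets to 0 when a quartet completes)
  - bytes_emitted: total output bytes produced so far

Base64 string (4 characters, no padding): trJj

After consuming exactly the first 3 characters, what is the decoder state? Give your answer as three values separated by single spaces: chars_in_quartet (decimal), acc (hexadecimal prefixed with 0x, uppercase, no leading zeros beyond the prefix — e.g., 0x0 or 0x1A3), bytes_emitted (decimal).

Answer: 3 0x2DAC9 0

Derivation:
After char 0 ('t'=45): chars_in_quartet=1 acc=0x2D bytes_emitted=0
After char 1 ('r'=43): chars_in_quartet=2 acc=0xB6B bytes_emitted=0
After char 2 ('J'=9): chars_in_quartet=3 acc=0x2DAC9 bytes_emitted=0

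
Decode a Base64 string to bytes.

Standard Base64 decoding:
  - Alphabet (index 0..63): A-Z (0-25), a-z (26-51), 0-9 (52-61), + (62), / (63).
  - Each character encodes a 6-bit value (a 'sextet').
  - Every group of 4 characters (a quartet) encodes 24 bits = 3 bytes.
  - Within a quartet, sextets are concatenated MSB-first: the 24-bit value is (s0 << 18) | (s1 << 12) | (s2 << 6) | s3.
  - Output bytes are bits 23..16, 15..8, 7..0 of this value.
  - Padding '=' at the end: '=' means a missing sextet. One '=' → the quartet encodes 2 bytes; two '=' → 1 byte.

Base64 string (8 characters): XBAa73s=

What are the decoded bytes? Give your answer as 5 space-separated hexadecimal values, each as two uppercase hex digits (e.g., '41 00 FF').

After char 0 ('X'=23): chars_in_quartet=1 acc=0x17 bytes_emitted=0
After char 1 ('B'=1): chars_in_quartet=2 acc=0x5C1 bytes_emitted=0
After char 2 ('A'=0): chars_in_quartet=3 acc=0x17040 bytes_emitted=0
After char 3 ('a'=26): chars_in_quartet=4 acc=0x5C101A -> emit 5C 10 1A, reset; bytes_emitted=3
After char 4 ('7'=59): chars_in_quartet=1 acc=0x3B bytes_emitted=3
After char 5 ('3'=55): chars_in_quartet=2 acc=0xEF7 bytes_emitted=3
After char 6 ('s'=44): chars_in_quartet=3 acc=0x3BDEC bytes_emitted=3
Padding '=': partial quartet acc=0x3BDEC -> emit EF 7B; bytes_emitted=5

Answer: 5C 10 1A EF 7B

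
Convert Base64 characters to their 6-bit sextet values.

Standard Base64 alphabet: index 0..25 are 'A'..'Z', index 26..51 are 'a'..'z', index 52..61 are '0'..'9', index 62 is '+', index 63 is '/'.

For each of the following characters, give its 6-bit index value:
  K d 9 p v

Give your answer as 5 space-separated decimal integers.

Answer: 10 29 61 41 47

Derivation:
'K': A..Z range, ord('K') − ord('A') = 10
'd': a..z range, 26 + ord('d') − ord('a') = 29
'9': 0..9 range, 52 + ord('9') − ord('0') = 61
'p': a..z range, 26 + ord('p') − ord('a') = 41
'v': a..z range, 26 + ord('v') − ord('a') = 47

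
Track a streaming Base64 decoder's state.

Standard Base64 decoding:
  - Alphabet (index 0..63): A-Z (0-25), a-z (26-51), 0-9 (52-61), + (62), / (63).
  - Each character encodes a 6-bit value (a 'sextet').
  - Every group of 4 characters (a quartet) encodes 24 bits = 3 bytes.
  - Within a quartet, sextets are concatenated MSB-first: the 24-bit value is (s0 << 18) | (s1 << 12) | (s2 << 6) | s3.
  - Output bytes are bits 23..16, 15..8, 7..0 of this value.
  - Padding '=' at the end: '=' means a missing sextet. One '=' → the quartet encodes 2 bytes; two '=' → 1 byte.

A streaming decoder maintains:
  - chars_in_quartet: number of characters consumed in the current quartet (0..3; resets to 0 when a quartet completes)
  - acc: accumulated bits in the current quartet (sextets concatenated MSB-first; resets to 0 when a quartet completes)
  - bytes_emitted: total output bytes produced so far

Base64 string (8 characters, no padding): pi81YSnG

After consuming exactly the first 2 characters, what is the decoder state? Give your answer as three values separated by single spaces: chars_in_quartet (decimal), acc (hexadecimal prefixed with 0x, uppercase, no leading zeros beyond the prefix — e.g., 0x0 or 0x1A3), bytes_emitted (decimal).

Answer: 2 0xA62 0

Derivation:
After char 0 ('p'=41): chars_in_quartet=1 acc=0x29 bytes_emitted=0
After char 1 ('i'=34): chars_in_quartet=2 acc=0xA62 bytes_emitted=0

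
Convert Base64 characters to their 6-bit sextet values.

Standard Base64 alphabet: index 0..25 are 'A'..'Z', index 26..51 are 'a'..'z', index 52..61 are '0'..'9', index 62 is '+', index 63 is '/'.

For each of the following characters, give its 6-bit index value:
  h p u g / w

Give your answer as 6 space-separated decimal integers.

Answer: 33 41 46 32 63 48

Derivation:
'h': a..z range, 26 + ord('h') − ord('a') = 33
'p': a..z range, 26 + ord('p') − ord('a') = 41
'u': a..z range, 26 + ord('u') − ord('a') = 46
'g': a..z range, 26 + ord('g') − ord('a') = 32
'/': index 63
'w': a..z range, 26 + ord('w') − ord('a') = 48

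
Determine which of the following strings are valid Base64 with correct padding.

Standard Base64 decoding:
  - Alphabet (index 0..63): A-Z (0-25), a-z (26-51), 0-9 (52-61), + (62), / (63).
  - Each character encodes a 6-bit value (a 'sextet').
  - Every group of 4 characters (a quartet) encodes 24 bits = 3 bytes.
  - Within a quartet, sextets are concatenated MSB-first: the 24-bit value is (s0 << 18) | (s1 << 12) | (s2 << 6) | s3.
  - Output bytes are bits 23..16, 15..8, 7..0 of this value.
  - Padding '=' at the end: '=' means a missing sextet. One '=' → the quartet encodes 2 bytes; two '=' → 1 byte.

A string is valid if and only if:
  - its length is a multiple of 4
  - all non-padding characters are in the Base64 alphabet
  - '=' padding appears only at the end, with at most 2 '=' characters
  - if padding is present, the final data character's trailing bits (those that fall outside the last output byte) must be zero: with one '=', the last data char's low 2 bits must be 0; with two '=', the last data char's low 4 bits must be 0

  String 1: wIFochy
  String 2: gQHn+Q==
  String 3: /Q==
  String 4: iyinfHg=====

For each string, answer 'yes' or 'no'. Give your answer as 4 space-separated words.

Answer: no yes yes no

Derivation:
String 1: 'wIFochy' → invalid (len=7 not mult of 4)
String 2: 'gQHn+Q==' → valid
String 3: '/Q==' → valid
String 4: 'iyinfHg=====' → invalid (5 pad chars (max 2))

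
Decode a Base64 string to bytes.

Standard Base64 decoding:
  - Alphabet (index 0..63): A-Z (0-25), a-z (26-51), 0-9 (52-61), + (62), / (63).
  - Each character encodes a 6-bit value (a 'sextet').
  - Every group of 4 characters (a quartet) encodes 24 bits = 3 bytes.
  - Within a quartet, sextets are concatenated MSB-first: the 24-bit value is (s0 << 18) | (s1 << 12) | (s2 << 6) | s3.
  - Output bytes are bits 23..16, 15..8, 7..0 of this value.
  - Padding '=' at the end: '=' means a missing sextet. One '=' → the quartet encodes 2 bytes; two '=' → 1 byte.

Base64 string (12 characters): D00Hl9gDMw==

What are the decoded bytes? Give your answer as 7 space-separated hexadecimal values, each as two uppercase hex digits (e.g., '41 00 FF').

After char 0 ('D'=3): chars_in_quartet=1 acc=0x3 bytes_emitted=0
After char 1 ('0'=52): chars_in_quartet=2 acc=0xF4 bytes_emitted=0
After char 2 ('0'=52): chars_in_quartet=3 acc=0x3D34 bytes_emitted=0
After char 3 ('H'=7): chars_in_quartet=4 acc=0xF4D07 -> emit 0F 4D 07, reset; bytes_emitted=3
After char 4 ('l'=37): chars_in_quartet=1 acc=0x25 bytes_emitted=3
After char 5 ('9'=61): chars_in_quartet=2 acc=0x97D bytes_emitted=3
After char 6 ('g'=32): chars_in_quartet=3 acc=0x25F60 bytes_emitted=3
After char 7 ('D'=3): chars_in_quartet=4 acc=0x97D803 -> emit 97 D8 03, reset; bytes_emitted=6
After char 8 ('M'=12): chars_in_quartet=1 acc=0xC bytes_emitted=6
After char 9 ('w'=48): chars_in_quartet=2 acc=0x330 bytes_emitted=6
Padding '==': partial quartet acc=0x330 -> emit 33; bytes_emitted=7

Answer: 0F 4D 07 97 D8 03 33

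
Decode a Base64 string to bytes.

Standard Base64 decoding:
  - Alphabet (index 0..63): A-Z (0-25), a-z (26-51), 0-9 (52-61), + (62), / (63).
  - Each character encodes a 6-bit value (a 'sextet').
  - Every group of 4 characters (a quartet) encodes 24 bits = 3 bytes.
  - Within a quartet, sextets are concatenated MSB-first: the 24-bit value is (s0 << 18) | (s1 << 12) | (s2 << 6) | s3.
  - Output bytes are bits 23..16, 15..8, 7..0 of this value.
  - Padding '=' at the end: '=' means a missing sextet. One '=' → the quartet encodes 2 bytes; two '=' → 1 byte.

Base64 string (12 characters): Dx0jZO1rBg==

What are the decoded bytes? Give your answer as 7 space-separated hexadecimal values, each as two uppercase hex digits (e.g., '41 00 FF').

After char 0 ('D'=3): chars_in_quartet=1 acc=0x3 bytes_emitted=0
After char 1 ('x'=49): chars_in_quartet=2 acc=0xF1 bytes_emitted=0
After char 2 ('0'=52): chars_in_quartet=3 acc=0x3C74 bytes_emitted=0
After char 3 ('j'=35): chars_in_quartet=4 acc=0xF1D23 -> emit 0F 1D 23, reset; bytes_emitted=3
After char 4 ('Z'=25): chars_in_quartet=1 acc=0x19 bytes_emitted=3
After char 5 ('O'=14): chars_in_quartet=2 acc=0x64E bytes_emitted=3
After char 6 ('1'=53): chars_in_quartet=3 acc=0x193B5 bytes_emitted=3
After char 7 ('r'=43): chars_in_quartet=4 acc=0x64ED6B -> emit 64 ED 6B, reset; bytes_emitted=6
After char 8 ('B'=1): chars_in_quartet=1 acc=0x1 bytes_emitted=6
After char 9 ('g'=32): chars_in_quartet=2 acc=0x60 bytes_emitted=6
Padding '==': partial quartet acc=0x60 -> emit 06; bytes_emitted=7

Answer: 0F 1D 23 64 ED 6B 06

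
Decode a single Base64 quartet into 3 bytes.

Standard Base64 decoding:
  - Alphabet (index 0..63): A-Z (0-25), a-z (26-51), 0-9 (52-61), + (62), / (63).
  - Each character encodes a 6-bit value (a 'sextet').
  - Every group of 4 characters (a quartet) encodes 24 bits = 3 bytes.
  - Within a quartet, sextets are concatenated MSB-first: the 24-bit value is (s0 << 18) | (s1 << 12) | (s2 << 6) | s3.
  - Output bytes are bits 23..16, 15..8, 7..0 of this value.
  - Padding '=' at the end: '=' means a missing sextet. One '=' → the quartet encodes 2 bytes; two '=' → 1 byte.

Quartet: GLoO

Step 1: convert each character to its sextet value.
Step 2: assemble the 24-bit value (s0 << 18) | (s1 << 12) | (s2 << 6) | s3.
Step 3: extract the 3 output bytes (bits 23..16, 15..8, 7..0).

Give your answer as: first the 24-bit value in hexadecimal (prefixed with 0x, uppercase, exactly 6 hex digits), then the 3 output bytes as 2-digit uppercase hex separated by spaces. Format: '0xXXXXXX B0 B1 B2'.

Sextets: G=6, L=11, o=40, O=14
24-bit: (6<<18) | (11<<12) | (40<<6) | 14
      = 0x180000 | 0x00B000 | 0x000A00 | 0x00000E
      = 0x18BA0E
Bytes: (v>>16)&0xFF=18, (v>>8)&0xFF=BA, v&0xFF=0E

Answer: 0x18BA0E 18 BA 0E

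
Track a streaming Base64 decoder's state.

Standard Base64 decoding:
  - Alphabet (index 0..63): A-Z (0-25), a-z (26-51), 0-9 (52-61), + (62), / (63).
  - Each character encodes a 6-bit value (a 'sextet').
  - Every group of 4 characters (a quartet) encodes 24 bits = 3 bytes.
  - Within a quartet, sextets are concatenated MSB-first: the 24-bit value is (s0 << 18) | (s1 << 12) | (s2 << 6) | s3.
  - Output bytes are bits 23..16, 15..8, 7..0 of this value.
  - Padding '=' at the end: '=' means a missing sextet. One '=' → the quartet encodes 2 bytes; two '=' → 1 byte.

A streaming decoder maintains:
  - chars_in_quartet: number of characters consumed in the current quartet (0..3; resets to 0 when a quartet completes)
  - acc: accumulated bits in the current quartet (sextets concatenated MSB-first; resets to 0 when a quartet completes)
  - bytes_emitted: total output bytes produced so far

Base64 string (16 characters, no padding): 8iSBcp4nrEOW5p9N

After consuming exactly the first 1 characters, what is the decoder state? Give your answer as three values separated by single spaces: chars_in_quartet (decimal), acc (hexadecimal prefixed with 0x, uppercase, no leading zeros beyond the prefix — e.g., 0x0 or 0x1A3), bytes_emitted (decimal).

Answer: 1 0x3C 0

Derivation:
After char 0 ('8'=60): chars_in_quartet=1 acc=0x3C bytes_emitted=0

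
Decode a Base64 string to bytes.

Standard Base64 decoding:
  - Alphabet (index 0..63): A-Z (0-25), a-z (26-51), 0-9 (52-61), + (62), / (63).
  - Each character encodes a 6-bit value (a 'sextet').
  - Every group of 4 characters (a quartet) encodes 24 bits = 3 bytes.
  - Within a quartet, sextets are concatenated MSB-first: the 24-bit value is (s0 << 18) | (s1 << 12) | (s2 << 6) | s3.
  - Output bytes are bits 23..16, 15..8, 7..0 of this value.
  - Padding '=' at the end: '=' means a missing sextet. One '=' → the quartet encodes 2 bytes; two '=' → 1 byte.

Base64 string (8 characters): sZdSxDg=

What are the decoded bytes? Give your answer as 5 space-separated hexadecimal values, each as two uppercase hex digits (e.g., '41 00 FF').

After char 0 ('s'=44): chars_in_quartet=1 acc=0x2C bytes_emitted=0
After char 1 ('Z'=25): chars_in_quartet=2 acc=0xB19 bytes_emitted=0
After char 2 ('d'=29): chars_in_quartet=3 acc=0x2C65D bytes_emitted=0
After char 3 ('S'=18): chars_in_quartet=4 acc=0xB19752 -> emit B1 97 52, reset; bytes_emitted=3
After char 4 ('x'=49): chars_in_quartet=1 acc=0x31 bytes_emitted=3
After char 5 ('D'=3): chars_in_quartet=2 acc=0xC43 bytes_emitted=3
After char 6 ('g'=32): chars_in_quartet=3 acc=0x310E0 bytes_emitted=3
Padding '=': partial quartet acc=0x310E0 -> emit C4 38; bytes_emitted=5

Answer: B1 97 52 C4 38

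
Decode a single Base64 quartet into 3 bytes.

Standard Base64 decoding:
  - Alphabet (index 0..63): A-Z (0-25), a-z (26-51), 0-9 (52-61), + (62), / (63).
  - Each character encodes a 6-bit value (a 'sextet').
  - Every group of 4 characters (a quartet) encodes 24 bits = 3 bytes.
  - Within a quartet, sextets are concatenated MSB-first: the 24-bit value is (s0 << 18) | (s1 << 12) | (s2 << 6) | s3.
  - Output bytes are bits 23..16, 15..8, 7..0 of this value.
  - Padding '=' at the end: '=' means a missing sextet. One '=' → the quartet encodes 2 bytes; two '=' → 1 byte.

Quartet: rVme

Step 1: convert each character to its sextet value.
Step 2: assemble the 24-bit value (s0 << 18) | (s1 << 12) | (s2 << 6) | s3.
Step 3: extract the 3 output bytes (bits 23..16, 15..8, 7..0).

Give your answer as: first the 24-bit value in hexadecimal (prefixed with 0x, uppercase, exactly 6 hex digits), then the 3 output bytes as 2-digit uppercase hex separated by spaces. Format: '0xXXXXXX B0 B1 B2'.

Answer: 0xAD599E AD 59 9E

Derivation:
Sextets: r=43, V=21, m=38, e=30
24-bit: (43<<18) | (21<<12) | (38<<6) | 30
      = 0xAC0000 | 0x015000 | 0x000980 | 0x00001E
      = 0xAD599E
Bytes: (v>>16)&0xFF=AD, (v>>8)&0xFF=59, v&0xFF=9E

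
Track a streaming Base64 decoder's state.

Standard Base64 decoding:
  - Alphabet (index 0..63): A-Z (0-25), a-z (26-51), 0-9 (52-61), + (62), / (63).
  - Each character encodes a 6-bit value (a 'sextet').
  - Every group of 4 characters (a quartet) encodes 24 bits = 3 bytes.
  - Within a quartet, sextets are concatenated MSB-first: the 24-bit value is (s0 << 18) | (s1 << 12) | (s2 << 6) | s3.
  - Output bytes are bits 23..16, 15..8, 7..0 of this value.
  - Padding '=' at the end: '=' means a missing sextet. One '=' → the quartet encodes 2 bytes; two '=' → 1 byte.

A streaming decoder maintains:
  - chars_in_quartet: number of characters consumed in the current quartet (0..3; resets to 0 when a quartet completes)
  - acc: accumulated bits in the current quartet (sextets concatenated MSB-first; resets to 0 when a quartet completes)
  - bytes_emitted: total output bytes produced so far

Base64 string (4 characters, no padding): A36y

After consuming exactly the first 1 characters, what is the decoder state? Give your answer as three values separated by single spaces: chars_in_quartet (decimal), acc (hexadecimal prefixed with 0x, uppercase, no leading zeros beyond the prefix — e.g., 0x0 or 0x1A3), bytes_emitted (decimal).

Answer: 1 0x0 0

Derivation:
After char 0 ('A'=0): chars_in_quartet=1 acc=0x0 bytes_emitted=0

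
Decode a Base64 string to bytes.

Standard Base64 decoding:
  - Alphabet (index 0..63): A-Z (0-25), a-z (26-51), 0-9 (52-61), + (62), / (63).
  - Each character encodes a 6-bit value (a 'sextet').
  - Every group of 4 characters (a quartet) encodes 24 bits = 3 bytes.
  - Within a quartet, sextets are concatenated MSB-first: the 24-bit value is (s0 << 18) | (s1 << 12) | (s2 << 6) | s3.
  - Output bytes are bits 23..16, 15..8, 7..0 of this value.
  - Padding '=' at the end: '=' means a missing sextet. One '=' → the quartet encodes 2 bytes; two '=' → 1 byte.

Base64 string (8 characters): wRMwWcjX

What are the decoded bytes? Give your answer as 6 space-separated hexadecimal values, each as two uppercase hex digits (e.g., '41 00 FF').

Answer: C1 13 30 59 C8 D7

Derivation:
After char 0 ('w'=48): chars_in_quartet=1 acc=0x30 bytes_emitted=0
After char 1 ('R'=17): chars_in_quartet=2 acc=0xC11 bytes_emitted=0
After char 2 ('M'=12): chars_in_quartet=3 acc=0x3044C bytes_emitted=0
After char 3 ('w'=48): chars_in_quartet=4 acc=0xC11330 -> emit C1 13 30, reset; bytes_emitted=3
After char 4 ('W'=22): chars_in_quartet=1 acc=0x16 bytes_emitted=3
After char 5 ('c'=28): chars_in_quartet=2 acc=0x59C bytes_emitted=3
After char 6 ('j'=35): chars_in_quartet=3 acc=0x16723 bytes_emitted=3
After char 7 ('X'=23): chars_in_quartet=4 acc=0x59C8D7 -> emit 59 C8 D7, reset; bytes_emitted=6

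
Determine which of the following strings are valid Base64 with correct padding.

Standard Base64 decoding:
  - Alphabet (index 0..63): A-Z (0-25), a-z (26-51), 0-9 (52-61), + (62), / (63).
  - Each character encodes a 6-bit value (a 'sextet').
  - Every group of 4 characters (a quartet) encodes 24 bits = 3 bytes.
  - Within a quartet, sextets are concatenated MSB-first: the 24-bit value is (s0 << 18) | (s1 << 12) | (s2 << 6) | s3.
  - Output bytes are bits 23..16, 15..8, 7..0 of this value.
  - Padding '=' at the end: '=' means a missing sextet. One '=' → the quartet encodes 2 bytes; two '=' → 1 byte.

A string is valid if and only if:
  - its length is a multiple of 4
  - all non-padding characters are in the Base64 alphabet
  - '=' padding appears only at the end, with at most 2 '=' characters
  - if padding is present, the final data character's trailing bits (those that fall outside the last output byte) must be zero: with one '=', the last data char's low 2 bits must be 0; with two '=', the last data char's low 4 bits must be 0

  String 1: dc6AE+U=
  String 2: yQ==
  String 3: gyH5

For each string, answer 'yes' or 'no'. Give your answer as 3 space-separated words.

Answer: yes yes yes

Derivation:
String 1: 'dc6AE+U=' → valid
String 2: 'yQ==' → valid
String 3: 'gyH5' → valid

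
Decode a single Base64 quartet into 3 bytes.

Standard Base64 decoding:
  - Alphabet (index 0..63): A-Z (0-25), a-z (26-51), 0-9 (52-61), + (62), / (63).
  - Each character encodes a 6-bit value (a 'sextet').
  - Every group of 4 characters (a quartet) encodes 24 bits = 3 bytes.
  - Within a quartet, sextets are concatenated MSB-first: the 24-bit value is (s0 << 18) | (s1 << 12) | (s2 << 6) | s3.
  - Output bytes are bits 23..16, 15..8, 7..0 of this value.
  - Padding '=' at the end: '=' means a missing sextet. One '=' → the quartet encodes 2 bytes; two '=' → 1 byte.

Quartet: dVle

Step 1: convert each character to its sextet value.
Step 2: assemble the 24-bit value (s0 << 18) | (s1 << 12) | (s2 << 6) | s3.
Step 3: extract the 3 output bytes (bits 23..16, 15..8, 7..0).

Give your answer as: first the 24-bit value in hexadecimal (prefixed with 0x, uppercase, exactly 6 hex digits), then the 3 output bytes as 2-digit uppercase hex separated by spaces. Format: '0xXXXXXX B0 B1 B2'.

Sextets: d=29, V=21, l=37, e=30
24-bit: (29<<18) | (21<<12) | (37<<6) | 30
      = 0x740000 | 0x015000 | 0x000940 | 0x00001E
      = 0x75595E
Bytes: (v>>16)&0xFF=75, (v>>8)&0xFF=59, v&0xFF=5E

Answer: 0x75595E 75 59 5E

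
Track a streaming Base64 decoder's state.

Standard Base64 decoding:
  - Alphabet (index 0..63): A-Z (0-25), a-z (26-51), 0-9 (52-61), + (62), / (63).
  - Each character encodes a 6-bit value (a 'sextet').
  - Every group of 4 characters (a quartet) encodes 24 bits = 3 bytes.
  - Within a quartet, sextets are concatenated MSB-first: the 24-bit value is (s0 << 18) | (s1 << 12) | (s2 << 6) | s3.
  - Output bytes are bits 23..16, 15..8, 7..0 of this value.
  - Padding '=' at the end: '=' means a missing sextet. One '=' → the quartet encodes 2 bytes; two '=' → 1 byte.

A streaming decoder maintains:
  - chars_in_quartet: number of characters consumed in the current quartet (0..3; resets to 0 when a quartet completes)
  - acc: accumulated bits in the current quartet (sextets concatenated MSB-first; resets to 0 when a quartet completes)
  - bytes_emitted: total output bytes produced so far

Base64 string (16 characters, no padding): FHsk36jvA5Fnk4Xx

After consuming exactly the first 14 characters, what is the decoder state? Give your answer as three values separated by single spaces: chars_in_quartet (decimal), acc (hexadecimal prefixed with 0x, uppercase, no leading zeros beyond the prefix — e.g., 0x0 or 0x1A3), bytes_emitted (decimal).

After char 0 ('F'=5): chars_in_quartet=1 acc=0x5 bytes_emitted=0
After char 1 ('H'=7): chars_in_quartet=2 acc=0x147 bytes_emitted=0
After char 2 ('s'=44): chars_in_quartet=3 acc=0x51EC bytes_emitted=0
After char 3 ('k'=36): chars_in_quartet=4 acc=0x147B24 -> emit 14 7B 24, reset; bytes_emitted=3
After char 4 ('3'=55): chars_in_quartet=1 acc=0x37 bytes_emitted=3
After char 5 ('6'=58): chars_in_quartet=2 acc=0xDFA bytes_emitted=3
After char 6 ('j'=35): chars_in_quartet=3 acc=0x37EA3 bytes_emitted=3
After char 7 ('v'=47): chars_in_quartet=4 acc=0xDFA8EF -> emit DF A8 EF, reset; bytes_emitted=6
After char 8 ('A'=0): chars_in_quartet=1 acc=0x0 bytes_emitted=6
After char 9 ('5'=57): chars_in_quartet=2 acc=0x39 bytes_emitted=6
After char 10 ('F'=5): chars_in_quartet=3 acc=0xE45 bytes_emitted=6
After char 11 ('n'=39): chars_in_quartet=4 acc=0x39167 -> emit 03 91 67, reset; bytes_emitted=9
After char 12 ('k'=36): chars_in_quartet=1 acc=0x24 bytes_emitted=9
After char 13 ('4'=56): chars_in_quartet=2 acc=0x938 bytes_emitted=9

Answer: 2 0x938 9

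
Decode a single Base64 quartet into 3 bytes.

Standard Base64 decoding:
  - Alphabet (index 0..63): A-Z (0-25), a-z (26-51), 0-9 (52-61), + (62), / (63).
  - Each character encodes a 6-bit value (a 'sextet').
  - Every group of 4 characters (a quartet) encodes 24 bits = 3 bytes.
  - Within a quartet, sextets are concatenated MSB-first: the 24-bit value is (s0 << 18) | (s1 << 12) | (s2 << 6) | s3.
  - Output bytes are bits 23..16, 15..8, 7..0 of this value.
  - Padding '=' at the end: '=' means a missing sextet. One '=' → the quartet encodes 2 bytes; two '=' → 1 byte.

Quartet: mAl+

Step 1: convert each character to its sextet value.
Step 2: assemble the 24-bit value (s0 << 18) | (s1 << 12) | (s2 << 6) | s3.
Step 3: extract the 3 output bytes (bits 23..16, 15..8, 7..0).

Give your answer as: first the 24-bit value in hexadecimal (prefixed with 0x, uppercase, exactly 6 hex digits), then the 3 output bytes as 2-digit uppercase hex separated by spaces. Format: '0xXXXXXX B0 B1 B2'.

Sextets: m=38, A=0, l=37, +=62
24-bit: (38<<18) | (0<<12) | (37<<6) | 62
      = 0x980000 | 0x000000 | 0x000940 | 0x00003E
      = 0x98097E
Bytes: (v>>16)&0xFF=98, (v>>8)&0xFF=09, v&0xFF=7E

Answer: 0x98097E 98 09 7E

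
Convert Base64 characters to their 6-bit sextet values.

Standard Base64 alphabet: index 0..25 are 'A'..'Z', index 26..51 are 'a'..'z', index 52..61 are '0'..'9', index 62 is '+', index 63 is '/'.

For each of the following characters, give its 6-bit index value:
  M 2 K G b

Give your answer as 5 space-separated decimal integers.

Answer: 12 54 10 6 27

Derivation:
'M': A..Z range, ord('M') − ord('A') = 12
'2': 0..9 range, 52 + ord('2') − ord('0') = 54
'K': A..Z range, ord('K') − ord('A') = 10
'G': A..Z range, ord('G') − ord('A') = 6
'b': a..z range, 26 + ord('b') − ord('a') = 27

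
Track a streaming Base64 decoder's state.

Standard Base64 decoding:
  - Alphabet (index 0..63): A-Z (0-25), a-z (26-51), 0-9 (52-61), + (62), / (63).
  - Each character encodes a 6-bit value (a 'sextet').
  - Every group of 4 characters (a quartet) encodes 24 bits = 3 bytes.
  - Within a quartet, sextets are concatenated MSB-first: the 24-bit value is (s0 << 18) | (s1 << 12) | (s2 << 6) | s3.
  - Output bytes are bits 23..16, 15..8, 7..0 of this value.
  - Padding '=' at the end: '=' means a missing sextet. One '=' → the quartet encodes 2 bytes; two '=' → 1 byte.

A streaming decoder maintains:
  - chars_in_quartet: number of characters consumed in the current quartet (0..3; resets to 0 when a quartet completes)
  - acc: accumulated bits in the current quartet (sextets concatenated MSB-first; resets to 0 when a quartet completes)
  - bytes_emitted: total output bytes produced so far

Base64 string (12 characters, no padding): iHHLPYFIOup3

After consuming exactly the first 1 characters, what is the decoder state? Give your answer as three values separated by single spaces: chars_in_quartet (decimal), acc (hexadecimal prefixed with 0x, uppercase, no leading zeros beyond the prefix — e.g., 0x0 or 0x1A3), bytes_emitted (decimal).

Answer: 1 0x22 0

Derivation:
After char 0 ('i'=34): chars_in_quartet=1 acc=0x22 bytes_emitted=0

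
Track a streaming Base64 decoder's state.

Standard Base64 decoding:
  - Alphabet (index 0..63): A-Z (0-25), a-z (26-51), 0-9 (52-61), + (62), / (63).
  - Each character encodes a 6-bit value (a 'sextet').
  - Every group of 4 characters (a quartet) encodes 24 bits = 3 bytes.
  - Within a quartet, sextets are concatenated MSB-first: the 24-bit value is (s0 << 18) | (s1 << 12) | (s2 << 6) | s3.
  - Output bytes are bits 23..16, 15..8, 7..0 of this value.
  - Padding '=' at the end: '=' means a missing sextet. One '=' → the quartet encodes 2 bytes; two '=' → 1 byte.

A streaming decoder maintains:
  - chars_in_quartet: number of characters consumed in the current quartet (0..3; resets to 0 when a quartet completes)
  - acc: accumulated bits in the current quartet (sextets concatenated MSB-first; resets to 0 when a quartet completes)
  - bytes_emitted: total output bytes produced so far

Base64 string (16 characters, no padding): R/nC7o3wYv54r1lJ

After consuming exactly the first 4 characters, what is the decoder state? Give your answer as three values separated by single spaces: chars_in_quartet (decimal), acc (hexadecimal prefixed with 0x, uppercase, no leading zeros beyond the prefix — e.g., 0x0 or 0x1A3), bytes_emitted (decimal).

Answer: 0 0x0 3

Derivation:
After char 0 ('R'=17): chars_in_quartet=1 acc=0x11 bytes_emitted=0
After char 1 ('/'=63): chars_in_quartet=2 acc=0x47F bytes_emitted=0
After char 2 ('n'=39): chars_in_quartet=3 acc=0x11FE7 bytes_emitted=0
After char 3 ('C'=2): chars_in_quartet=4 acc=0x47F9C2 -> emit 47 F9 C2, reset; bytes_emitted=3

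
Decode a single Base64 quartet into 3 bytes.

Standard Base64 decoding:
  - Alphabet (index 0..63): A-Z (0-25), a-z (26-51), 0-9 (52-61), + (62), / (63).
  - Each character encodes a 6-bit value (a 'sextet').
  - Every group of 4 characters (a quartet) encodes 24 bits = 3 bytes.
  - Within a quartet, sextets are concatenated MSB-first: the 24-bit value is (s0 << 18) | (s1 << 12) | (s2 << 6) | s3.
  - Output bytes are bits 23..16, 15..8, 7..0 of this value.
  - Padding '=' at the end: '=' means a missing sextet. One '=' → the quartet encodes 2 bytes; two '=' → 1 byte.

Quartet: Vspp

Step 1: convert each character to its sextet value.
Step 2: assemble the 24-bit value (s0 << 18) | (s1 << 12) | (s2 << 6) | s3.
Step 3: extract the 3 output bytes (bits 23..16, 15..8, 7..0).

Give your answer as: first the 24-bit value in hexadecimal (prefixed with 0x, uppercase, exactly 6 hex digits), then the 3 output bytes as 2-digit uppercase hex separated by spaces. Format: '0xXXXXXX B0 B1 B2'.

Sextets: V=21, s=44, p=41, p=41
24-bit: (21<<18) | (44<<12) | (41<<6) | 41
      = 0x540000 | 0x02C000 | 0x000A40 | 0x000029
      = 0x56CA69
Bytes: (v>>16)&0xFF=56, (v>>8)&0xFF=CA, v&0xFF=69

Answer: 0x56CA69 56 CA 69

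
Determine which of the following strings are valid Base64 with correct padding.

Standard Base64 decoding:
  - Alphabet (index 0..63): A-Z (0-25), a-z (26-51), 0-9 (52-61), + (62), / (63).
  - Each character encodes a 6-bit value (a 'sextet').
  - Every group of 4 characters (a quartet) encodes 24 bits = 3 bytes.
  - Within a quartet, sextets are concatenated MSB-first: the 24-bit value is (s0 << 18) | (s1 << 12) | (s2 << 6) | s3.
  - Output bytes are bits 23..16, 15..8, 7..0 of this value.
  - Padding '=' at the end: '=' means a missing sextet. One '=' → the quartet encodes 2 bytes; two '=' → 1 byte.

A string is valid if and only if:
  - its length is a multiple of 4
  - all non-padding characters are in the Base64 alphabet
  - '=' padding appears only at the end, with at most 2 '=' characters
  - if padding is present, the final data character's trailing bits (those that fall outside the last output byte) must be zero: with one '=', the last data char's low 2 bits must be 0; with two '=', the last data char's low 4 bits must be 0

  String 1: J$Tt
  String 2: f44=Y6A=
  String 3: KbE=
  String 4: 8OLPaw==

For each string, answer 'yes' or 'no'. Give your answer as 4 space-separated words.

Answer: no no yes yes

Derivation:
String 1: 'J$Tt' → invalid (bad char(s): ['$'])
String 2: 'f44=Y6A=' → invalid (bad char(s): ['=']; '=' in middle)
String 3: 'KbE=' → valid
String 4: '8OLPaw==' → valid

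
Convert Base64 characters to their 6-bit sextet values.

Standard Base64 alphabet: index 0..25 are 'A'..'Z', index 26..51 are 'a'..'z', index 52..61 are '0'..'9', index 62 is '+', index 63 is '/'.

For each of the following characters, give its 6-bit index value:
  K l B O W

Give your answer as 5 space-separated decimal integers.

'K': A..Z range, ord('K') − ord('A') = 10
'l': a..z range, 26 + ord('l') − ord('a') = 37
'B': A..Z range, ord('B') − ord('A') = 1
'O': A..Z range, ord('O') − ord('A') = 14
'W': A..Z range, ord('W') − ord('A') = 22

Answer: 10 37 1 14 22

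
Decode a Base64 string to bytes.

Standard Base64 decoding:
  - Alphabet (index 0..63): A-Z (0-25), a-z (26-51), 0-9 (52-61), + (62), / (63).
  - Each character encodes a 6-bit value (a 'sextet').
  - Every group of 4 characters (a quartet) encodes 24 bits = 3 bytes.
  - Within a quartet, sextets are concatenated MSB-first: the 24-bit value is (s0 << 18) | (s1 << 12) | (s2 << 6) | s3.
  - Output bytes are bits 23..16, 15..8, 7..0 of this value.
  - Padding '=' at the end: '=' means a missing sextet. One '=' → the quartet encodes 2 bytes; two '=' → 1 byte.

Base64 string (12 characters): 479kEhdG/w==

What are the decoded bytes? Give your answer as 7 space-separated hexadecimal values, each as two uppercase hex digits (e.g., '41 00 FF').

After char 0 ('4'=56): chars_in_quartet=1 acc=0x38 bytes_emitted=0
After char 1 ('7'=59): chars_in_quartet=2 acc=0xE3B bytes_emitted=0
After char 2 ('9'=61): chars_in_quartet=3 acc=0x38EFD bytes_emitted=0
After char 3 ('k'=36): chars_in_quartet=4 acc=0xE3BF64 -> emit E3 BF 64, reset; bytes_emitted=3
After char 4 ('E'=4): chars_in_quartet=1 acc=0x4 bytes_emitted=3
After char 5 ('h'=33): chars_in_quartet=2 acc=0x121 bytes_emitted=3
After char 6 ('d'=29): chars_in_quartet=3 acc=0x485D bytes_emitted=3
After char 7 ('G'=6): chars_in_quartet=4 acc=0x121746 -> emit 12 17 46, reset; bytes_emitted=6
After char 8 ('/'=63): chars_in_quartet=1 acc=0x3F bytes_emitted=6
After char 9 ('w'=48): chars_in_quartet=2 acc=0xFF0 bytes_emitted=6
Padding '==': partial quartet acc=0xFF0 -> emit FF; bytes_emitted=7

Answer: E3 BF 64 12 17 46 FF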